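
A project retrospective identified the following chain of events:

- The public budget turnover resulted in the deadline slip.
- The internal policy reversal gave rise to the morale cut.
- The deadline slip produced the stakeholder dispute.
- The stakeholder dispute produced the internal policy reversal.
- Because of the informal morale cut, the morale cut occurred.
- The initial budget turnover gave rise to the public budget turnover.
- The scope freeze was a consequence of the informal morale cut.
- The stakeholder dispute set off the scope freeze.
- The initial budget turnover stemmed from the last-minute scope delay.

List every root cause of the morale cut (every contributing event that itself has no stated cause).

Tracing upstream from the morale cut: the morale cut ← the internal policy reversal ← the stakeholder dispute ← the deadline slip ← the public budget turnover ← the initial budget turnover ← the last-minute scope delay.
A separate upstream branch: the morale cut ← the informal morale cut.
Each of those chain origins has no stated cause.

the informal morale cut, the last-minute scope delay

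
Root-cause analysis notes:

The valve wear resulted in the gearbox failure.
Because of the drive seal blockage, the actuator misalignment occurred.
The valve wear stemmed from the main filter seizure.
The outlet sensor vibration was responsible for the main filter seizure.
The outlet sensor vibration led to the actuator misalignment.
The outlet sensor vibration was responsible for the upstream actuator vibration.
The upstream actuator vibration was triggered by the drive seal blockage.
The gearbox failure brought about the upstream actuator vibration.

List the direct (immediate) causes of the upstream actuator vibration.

Upstream contributors include the main filter seizure, the valve wear, but only the drive seal blockage, the gearbox failure, the outlet sensor vibration feed directly into the upstream actuator vibration.

the drive seal blockage, the gearbox failure, the outlet sensor vibration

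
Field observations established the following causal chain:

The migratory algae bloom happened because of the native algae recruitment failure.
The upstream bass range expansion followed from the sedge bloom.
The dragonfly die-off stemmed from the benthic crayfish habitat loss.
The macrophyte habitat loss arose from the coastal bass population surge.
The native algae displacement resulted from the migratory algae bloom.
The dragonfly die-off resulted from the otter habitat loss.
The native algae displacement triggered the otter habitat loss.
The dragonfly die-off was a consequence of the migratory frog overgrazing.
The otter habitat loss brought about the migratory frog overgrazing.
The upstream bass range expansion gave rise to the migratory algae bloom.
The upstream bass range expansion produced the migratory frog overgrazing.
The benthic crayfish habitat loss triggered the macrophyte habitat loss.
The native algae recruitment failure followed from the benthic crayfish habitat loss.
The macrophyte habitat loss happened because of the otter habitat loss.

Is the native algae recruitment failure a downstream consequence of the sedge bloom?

The sedge bloom leads to the upstream bass range expansion, the migratory algae bloom, the native algae displacement, the otter habitat loss, the migratory frog overgrazing, the dragonfly die-off, the macrophyte habitat loss; the native algae recruitment failure is not among them.

No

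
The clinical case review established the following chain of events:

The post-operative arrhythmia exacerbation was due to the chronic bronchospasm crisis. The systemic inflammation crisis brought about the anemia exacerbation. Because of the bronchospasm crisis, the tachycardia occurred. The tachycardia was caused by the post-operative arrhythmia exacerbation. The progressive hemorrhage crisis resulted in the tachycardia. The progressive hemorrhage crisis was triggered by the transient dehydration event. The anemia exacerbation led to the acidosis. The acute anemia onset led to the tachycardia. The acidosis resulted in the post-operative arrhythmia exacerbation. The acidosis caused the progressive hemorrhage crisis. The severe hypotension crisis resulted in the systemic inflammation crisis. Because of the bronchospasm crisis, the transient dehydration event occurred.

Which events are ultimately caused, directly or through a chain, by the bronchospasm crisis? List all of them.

the progressive hemorrhage crisis, the tachycardia, the transient dehydration event

Direct effects: the transient dehydration event, the tachycardia.
2 steps out: the progressive hemorrhage crisis.
Not reachable from it: the severe hypotension crisis, the chronic bronchospasm crisis, the systemic inflammation crisis, the anemia exacerbation, the acidosis, the post-operative arrhythmia exacerbation, the acute anemia onset.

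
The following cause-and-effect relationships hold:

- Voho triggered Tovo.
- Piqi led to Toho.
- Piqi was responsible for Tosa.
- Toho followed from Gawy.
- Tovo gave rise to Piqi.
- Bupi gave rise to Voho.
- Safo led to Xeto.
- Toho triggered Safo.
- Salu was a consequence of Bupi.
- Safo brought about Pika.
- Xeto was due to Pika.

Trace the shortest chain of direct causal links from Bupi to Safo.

Bupi → Voho
Voho → Tovo
Tovo → Piqi
Piqi → Toho
Toho → Safo
Length: 5 steps.

Bupi → Voho → Tovo → Piqi → Toho → Safo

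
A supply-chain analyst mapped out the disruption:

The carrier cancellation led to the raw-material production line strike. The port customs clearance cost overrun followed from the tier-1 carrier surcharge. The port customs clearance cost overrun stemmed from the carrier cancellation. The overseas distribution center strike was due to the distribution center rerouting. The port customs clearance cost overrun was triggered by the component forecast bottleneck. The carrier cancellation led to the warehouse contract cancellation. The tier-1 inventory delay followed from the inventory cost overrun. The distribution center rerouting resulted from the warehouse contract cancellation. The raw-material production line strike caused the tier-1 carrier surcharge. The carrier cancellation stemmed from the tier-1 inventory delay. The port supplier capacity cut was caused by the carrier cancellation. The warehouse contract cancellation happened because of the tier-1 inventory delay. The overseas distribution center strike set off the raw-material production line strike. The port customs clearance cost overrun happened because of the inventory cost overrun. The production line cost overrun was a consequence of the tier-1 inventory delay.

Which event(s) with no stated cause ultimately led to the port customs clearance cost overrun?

Tracing upstream from the port customs clearance cost overrun: the port customs clearance cost overrun ← the inventory cost overrun.
A separate upstream branch: the port customs clearance cost overrun ← the component forecast bottleneck.
Each of those chain origins has no stated cause.

the component forecast bottleneck, the inventory cost overrun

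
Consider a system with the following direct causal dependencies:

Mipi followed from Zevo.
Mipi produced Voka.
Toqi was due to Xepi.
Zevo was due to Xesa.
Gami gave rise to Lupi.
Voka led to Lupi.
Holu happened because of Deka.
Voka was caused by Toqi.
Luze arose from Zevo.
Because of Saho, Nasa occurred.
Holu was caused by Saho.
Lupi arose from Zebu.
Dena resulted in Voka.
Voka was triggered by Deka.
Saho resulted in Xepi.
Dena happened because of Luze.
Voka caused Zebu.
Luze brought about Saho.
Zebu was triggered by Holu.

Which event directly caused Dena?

Luze

Upstream contributors include Xesa, Zevo, but only Luze feeds directly into Dena.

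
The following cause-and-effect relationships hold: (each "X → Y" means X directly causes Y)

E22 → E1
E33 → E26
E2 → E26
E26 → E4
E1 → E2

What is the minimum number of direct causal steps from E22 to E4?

Shortest chain: E22 → E1 → E2 → E26 → E4.

4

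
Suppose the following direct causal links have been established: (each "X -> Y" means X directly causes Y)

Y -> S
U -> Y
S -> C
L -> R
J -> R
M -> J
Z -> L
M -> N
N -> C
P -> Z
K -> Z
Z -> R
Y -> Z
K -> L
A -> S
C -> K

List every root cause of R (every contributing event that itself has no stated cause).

Tracing upstream from R: R ← J ← M.
A separate upstream branch: R ← Z ← K ← C ← S ← A.
A separate upstream branch: R ← Z ← Y ← U.
A separate upstream branch: R ← Z ← P.
Each of those chain origins has no stated cause.

A, M, P, U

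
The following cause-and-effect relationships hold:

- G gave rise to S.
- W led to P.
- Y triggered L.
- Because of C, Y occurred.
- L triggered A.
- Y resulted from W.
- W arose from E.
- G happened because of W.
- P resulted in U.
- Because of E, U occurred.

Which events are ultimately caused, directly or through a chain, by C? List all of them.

Direct effects: Y.
2 steps out: L.
3 steps out: A.
Not reachable from it: E, W, P, U, G, S.

A, L, Y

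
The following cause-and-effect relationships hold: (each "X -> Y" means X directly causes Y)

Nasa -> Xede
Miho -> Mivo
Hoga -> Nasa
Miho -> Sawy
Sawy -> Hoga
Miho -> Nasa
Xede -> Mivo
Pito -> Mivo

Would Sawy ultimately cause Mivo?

Yes

There is a causal chain: Sawy → Hoga → Nasa → Xede → Mivo.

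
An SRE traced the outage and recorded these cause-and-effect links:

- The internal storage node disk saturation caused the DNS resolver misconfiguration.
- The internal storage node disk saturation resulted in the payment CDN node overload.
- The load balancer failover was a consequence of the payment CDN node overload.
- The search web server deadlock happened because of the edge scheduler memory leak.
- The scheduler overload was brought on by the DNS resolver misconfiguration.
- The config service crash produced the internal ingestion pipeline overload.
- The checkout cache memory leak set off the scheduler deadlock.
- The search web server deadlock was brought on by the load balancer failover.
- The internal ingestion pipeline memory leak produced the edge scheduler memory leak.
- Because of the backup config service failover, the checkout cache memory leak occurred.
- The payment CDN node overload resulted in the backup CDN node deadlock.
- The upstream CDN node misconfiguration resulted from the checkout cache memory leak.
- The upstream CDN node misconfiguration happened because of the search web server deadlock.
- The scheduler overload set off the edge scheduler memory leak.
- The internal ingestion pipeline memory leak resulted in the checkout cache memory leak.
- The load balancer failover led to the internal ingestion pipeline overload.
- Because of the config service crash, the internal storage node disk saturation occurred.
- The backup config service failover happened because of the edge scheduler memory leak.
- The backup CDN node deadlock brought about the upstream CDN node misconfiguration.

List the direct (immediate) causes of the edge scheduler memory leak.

Upstream contributors include the config service crash, the internal storage node disk saturation, the DNS resolver misconfiguration, but only the internal ingestion pipeline memory leak, the scheduler overload feed directly into the edge scheduler memory leak.

the internal ingestion pipeline memory leak, the scheduler overload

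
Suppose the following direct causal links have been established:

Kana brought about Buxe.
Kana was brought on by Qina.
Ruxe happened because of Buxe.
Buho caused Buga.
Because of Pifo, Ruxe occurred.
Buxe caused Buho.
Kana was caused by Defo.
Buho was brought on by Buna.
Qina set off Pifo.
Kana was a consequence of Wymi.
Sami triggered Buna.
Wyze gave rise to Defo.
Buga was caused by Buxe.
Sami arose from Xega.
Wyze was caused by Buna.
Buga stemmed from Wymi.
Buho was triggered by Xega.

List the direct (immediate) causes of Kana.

Upstream contributors include Xega, Sami, Buna, Wyze, but only Defo, Qina, Wymi feed directly into Kana.

Defo, Qina, Wymi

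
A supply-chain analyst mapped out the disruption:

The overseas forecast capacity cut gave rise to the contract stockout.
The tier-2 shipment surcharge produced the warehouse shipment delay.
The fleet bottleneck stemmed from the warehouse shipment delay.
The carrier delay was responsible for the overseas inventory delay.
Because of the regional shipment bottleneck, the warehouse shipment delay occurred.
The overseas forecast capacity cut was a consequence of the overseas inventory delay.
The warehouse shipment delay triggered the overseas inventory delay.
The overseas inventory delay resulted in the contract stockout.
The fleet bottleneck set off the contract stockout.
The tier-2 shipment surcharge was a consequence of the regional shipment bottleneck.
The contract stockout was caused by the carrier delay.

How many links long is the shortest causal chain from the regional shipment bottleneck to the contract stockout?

3

Shortest chain: the regional shipment bottleneck → the warehouse shipment delay → the fleet bottleneck → the contract stockout.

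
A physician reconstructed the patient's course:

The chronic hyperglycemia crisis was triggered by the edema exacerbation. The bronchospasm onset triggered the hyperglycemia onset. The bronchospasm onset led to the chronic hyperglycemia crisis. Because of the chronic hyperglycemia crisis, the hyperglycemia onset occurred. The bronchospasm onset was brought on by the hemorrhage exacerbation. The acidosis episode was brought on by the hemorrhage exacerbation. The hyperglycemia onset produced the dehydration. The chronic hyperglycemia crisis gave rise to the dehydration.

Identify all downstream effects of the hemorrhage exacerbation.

Direct effects: the acidosis episode, the bronchospasm onset.
2 steps out: the chronic hyperglycemia crisis, the hyperglycemia onset.
3 steps out: the dehydration.
Not reachable from it: the edema exacerbation.

the acidosis episode, the bronchospasm onset, the chronic hyperglycemia crisis, the dehydration, the hyperglycemia onset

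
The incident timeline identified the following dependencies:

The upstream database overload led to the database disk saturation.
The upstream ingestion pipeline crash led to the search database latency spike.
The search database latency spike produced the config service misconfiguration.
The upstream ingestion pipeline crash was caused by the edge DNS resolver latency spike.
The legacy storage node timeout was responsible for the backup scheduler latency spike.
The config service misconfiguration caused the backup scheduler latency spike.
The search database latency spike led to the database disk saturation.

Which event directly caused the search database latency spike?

the upstream ingestion pipeline crash

Upstream contributors include the edge DNS resolver latency spike, but only the upstream ingestion pipeline crash feeds directly into the search database latency spike.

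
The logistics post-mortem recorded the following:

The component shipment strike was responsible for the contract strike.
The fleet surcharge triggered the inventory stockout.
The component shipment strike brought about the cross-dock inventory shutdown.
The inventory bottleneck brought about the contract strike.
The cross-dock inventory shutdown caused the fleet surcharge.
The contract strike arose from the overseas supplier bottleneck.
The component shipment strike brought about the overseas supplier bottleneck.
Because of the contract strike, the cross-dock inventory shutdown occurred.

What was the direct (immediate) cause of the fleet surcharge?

the cross-dock inventory shutdown

Upstream contributors include the inventory bottleneck, the component shipment strike, the overseas supplier bottleneck, the contract strike, but only the cross-dock inventory shutdown feeds directly into the fleet surcharge.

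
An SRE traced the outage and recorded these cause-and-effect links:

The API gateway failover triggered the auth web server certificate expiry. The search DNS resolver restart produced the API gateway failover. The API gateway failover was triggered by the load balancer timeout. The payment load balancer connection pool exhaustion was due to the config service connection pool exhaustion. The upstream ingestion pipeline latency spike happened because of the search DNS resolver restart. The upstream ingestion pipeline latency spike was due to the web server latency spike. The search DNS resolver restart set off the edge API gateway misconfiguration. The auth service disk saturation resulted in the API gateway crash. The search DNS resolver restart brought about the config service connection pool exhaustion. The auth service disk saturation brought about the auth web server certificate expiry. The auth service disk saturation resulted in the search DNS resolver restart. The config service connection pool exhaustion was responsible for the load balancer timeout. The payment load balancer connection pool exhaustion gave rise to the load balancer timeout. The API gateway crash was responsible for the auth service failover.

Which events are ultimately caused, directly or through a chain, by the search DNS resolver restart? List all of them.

Direct effects: the edge API gateway misconfiguration, the upstream ingestion pipeline latency spike, the config service connection pool exhaustion, the API gateway failover.
2 steps out: the payment load balancer connection pool exhaustion, the load balancer timeout, the auth web server certificate expiry.
Not reachable from it: the auth service disk saturation, the API gateway crash, the web server latency spike, the auth service failover.

the API gateway failover, the auth web server certificate expiry, the config service connection pool exhaustion, the edge API gateway misconfiguration, the load balancer timeout, the payment load balancer connection pool exhaustion, the upstream ingestion pipeline latency spike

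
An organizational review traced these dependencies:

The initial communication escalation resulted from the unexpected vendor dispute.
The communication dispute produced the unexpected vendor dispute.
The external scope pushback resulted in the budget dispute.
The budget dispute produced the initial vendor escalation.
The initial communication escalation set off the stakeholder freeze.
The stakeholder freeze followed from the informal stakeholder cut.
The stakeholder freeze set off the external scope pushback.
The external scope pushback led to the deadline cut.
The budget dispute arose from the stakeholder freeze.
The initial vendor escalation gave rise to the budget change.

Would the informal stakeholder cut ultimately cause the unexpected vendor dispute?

No

The informal stakeholder cut leads to the stakeholder freeze, the external scope pushback, the budget dispute, the initial vendor escalation, the deadline cut, the budget change; the unexpected vendor dispute is not among them.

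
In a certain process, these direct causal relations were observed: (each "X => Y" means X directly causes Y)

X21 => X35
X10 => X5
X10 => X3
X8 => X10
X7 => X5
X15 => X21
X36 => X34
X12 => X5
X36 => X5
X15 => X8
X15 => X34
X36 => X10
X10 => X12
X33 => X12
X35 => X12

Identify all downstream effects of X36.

Direct effects: X10, X5, X34.
2 steps out: X12, X3.
Not reachable from it: X33, X15, X8, X21, X7, X35.

X10, X12, X3, X34, X5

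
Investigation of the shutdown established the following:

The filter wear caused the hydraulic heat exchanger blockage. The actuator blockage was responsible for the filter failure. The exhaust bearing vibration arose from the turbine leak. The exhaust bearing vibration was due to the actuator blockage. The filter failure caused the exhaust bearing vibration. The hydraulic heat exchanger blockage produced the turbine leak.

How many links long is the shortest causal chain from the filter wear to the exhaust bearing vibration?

3

Shortest chain: the filter wear → the hydraulic heat exchanger blockage → the turbine leak → the exhaust bearing vibration.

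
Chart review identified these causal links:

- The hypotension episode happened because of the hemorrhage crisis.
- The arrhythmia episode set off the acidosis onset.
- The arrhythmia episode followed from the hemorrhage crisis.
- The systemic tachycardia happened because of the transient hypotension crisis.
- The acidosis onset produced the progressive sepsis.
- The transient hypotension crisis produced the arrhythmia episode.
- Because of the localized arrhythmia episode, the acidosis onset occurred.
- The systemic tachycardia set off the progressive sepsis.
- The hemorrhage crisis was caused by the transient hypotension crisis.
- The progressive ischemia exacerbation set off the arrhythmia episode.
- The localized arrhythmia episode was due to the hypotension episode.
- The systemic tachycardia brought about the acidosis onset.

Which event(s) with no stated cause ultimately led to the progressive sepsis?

Tracing upstream from the progressive sepsis: the progressive sepsis ← the systemic tachycardia ← the transient hypotension crisis.
A separate upstream branch: the progressive sepsis ← the acidosis onset ← the arrhythmia episode ← the progressive ischemia exacerbation.
Each of those chain origins has no stated cause.

the progressive ischemia exacerbation, the transient hypotension crisis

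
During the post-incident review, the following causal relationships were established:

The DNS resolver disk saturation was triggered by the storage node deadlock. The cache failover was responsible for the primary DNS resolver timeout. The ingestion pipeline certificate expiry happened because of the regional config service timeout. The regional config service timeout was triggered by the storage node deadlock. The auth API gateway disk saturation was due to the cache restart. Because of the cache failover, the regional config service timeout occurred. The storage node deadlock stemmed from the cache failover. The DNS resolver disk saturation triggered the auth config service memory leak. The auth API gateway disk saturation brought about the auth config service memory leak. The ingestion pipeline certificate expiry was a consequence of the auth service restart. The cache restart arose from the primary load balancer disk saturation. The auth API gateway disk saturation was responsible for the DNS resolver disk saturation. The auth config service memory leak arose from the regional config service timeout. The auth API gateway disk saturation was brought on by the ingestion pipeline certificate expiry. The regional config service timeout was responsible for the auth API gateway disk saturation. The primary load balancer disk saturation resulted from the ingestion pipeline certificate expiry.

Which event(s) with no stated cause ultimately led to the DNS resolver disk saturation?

the auth service restart, the cache failover

Tracing upstream from the DNS resolver disk saturation: the DNS resolver disk saturation ← the storage node deadlock ← the cache failover.
A separate upstream branch: the DNS resolver disk saturation ← the auth API gateway disk saturation ← the ingestion pipeline certificate expiry ← the auth service restart.
Each of those chain origins has no stated cause.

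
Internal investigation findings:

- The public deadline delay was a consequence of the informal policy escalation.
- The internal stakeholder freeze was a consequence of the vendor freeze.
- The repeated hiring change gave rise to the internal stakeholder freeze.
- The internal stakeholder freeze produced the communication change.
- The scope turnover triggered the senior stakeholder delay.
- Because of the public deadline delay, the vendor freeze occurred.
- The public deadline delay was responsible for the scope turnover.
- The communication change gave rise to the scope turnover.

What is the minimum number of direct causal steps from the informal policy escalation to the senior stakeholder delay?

Shortest chain: the informal policy escalation → the public deadline delay → the scope turnover → the senior stakeholder delay.

3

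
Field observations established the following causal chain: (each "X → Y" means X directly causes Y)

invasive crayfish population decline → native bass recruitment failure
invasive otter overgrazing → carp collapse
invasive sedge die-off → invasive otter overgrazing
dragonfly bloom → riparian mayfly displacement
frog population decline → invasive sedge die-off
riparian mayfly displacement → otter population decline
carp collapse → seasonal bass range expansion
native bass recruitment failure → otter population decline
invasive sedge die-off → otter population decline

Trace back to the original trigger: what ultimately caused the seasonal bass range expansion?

the frog population decline

Tracing upstream from the seasonal bass range expansion: the seasonal bass range expansion ← the carp collapse ← the invasive otter overgrazing ← the invasive sedge die-off ← the frog population decline.
The frog population decline has no stated cause, so it is the root.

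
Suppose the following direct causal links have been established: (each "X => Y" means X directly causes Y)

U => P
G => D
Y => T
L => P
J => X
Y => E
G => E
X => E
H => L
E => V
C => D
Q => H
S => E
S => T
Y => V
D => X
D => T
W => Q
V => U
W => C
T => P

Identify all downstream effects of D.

Direct effects: X, T.
2 steps out: E, P.
3 steps out: V.
4 steps out: U.
Not reachable from it: S, W, G, C, Q, Y, J, H, L.

E, P, T, U, V, X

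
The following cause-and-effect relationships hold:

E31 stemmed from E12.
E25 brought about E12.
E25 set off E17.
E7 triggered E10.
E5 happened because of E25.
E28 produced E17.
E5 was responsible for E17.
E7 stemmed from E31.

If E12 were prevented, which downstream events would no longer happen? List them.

E10, E31, E7

Downstream of E12: E31, E7, E10.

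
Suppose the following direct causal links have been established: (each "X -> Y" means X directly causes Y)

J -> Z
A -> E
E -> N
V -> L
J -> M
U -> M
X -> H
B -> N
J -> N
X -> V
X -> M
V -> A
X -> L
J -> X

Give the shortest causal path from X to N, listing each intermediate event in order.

X → V → A → E → N

X → V
V → A
A → E
E → N
Length: 4 steps.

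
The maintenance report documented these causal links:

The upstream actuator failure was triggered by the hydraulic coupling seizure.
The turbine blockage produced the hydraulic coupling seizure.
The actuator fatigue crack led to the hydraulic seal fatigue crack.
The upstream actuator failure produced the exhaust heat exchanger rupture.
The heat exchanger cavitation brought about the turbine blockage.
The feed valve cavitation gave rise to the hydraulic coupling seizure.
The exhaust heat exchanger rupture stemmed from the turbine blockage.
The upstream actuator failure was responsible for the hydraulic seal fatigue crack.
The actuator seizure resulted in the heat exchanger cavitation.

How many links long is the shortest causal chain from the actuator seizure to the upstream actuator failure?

4

Shortest chain: the actuator seizure → the heat exchanger cavitation → the turbine blockage → the hydraulic coupling seizure → the upstream actuator failure.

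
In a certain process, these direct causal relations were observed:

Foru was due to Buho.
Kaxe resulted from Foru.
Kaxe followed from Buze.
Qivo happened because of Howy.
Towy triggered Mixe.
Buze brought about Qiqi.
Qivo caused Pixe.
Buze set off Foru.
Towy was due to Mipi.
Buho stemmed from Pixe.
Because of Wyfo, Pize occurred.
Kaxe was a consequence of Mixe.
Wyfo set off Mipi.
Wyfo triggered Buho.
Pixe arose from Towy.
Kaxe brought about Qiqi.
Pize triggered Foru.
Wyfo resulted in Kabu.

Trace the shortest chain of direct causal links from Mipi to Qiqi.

Mipi → Towy → Mixe → Kaxe → Qiqi

Mipi → Towy
Towy → Mixe
Mixe → Kaxe
Kaxe → Qiqi
Length: 4 steps.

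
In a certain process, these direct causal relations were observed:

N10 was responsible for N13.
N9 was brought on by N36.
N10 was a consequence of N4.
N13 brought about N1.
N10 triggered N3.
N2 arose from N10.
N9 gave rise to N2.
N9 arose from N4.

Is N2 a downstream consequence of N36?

There is a causal chain: N36 → N9 → N2.

Yes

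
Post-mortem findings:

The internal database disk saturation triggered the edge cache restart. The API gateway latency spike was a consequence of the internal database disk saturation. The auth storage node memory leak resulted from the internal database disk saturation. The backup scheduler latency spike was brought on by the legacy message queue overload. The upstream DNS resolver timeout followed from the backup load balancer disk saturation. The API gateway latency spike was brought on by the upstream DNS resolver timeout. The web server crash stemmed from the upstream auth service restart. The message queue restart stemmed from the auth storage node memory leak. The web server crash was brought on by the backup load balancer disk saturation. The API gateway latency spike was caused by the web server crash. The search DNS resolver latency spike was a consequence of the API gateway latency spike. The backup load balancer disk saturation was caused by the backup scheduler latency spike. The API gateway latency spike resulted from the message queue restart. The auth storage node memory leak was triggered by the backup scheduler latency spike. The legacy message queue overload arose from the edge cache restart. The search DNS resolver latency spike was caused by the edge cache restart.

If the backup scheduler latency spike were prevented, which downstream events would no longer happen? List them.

Downstream of the backup scheduler latency spike: the auth storage node memory leak, the message queue restart, the backup load balancer disk saturation, the upstream DNS resolver timeout, the web server crash, the API gateway latency spike, the search DNS resolver latency spike.
Of those, still caused via another path: the auth storage node memory leak, the message queue restart, the web server crash, the API gateway latency spike, the search DNS resolver latency spike.
The remainder have no surviving cause.

the backup load balancer disk saturation, the upstream DNS resolver timeout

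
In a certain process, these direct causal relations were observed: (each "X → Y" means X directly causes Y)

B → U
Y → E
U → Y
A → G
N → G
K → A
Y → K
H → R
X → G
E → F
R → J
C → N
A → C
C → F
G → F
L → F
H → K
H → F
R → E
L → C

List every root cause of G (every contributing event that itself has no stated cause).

B, H, L, X

Tracing upstream from G: G ← A ← K ← Y ← U ← B.
A separate upstream branch: G ← A ← K ← H.
A separate upstream branch: G ← N ← C ← L.
A separate upstream branch: G ← X.
Each of those chain origins has no stated cause.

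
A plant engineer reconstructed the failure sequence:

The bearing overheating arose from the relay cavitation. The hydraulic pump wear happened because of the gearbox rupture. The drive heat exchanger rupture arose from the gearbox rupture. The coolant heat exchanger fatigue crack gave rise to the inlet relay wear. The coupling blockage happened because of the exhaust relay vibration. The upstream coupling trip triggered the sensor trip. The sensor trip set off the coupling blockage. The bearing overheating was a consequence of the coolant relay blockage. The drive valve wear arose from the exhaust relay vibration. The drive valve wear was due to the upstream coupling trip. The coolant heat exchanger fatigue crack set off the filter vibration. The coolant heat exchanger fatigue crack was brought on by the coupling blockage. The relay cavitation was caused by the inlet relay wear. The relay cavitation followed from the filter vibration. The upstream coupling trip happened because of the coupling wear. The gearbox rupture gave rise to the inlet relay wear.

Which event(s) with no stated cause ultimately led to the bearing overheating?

Tracing upstream from the bearing overheating: the bearing overheating ← the coolant relay blockage.
A separate upstream branch: the bearing overheating ← the relay cavitation ← the inlet relay wear ← the coolant heat exchanger fatigue crack ← the coupling blockage ← the sensor trip ← the upstream coupling trip ← the coupling wear.
A separate upstream branch: the bearing overheating ← the relay cavitation ← the inlet relay wear ← the coolant heat exchanger fatigue crack ← the coupling blockage ← the exhaust relay vibration.
A separate upstream branch: the bearing overheating ← the relay cavitation ← the inlet relay wear ← the gearbox rupture.
Each of those chain origins has no stated cause.

the coolant relay blockage, the coupling wear, the exhaust relay vibration, the gearbox rupture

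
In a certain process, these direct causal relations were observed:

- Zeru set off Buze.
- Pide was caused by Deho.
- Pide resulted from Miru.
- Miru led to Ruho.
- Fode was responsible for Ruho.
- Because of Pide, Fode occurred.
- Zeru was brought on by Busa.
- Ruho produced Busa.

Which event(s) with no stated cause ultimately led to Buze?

Tracing upstream from Buze: Buze ← Zeru ← Busa ← Ruho ← Miru.
A separate upstream branch: Buze ← Zeru ← Busa ← Ruho ← Fode ← Pide ← Deho.
Each of those chain origins has no stated cause.

Deho, Miru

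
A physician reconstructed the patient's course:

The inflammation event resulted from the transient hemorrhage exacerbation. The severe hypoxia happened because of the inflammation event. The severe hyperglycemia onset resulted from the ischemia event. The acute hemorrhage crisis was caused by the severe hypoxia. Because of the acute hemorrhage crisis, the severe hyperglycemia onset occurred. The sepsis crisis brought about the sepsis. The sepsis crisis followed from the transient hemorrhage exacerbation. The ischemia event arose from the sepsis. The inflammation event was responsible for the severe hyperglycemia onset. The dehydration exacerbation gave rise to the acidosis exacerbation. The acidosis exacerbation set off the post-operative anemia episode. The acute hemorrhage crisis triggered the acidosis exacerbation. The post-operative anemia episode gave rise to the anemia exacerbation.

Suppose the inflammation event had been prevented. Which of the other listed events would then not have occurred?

Downstream of the inflammation event: the severe hypoxia, the acute hemorrhage crisis, the acidosis exacerbation, the post-operative anemia episode, the anemia exacerbation, the severe hyperglycemia onset.
Of those, still caused via another path: the acidosis exacerbation, the post-operative anemia episode, the anemia exacerbation, the severe hyperglycemia onset.
The remainder have no surviving cause.

the acute hemorrhage crisis, the severe hypoxia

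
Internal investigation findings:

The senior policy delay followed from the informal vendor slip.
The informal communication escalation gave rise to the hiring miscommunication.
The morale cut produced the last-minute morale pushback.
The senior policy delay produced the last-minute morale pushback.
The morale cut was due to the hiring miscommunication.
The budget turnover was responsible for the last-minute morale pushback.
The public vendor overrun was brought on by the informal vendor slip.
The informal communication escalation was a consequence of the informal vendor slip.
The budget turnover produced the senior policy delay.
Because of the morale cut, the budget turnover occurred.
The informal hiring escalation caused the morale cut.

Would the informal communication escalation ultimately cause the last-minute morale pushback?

Yes

There is a causal chain: the informal communication escalation → the hiring miscommunication → the morale cut → the last-minute morale pushback.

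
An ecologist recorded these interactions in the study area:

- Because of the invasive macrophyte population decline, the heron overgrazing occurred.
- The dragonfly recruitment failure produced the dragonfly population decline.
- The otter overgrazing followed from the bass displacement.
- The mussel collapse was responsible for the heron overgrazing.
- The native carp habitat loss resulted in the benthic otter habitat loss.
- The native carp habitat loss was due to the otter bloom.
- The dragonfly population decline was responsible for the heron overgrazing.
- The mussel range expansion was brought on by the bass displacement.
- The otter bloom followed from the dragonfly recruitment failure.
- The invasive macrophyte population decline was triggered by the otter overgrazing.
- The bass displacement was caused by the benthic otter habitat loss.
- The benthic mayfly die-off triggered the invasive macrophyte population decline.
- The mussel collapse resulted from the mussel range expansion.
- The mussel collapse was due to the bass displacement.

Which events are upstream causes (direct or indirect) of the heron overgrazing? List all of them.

the bass displacement, the benthic mayfly die-off, the benthic otter habitat loss, the dragonfly population decline, the dragonfly recruitment failure, the invasive macrophyte population decline, the mussel collapse, the mussel range expansion, the native carp habitat loss, the otter bloom, the otter overgrazing

Immediate causes of the heron overgrazing: the dragonfly population decline, the invasive macrophyte population decline, the mussel collapse.
Further upstream: the dragonfly recruitment failure, the otter bloom, the native carp habitat loss, the benthic otter habitat loss, the bass displacement, the mussel range expansion, the otter overgrazing, the benthic mayfly die-off.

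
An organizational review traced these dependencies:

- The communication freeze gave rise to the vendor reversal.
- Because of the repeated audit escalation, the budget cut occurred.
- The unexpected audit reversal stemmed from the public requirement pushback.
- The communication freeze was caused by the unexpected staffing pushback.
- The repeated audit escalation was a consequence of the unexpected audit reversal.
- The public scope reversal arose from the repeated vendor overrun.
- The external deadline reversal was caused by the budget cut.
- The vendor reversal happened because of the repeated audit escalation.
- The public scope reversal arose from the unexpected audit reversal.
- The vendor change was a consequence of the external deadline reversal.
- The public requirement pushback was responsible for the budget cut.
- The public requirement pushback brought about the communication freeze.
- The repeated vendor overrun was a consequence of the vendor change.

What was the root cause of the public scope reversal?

Tracing upstream from the public scope reversal: the public scope reversal ← the unexpected audit reversal ← the public requirement pushback.
The public requirement pushback has no stated cause, so it is the root.

the public requirement pushback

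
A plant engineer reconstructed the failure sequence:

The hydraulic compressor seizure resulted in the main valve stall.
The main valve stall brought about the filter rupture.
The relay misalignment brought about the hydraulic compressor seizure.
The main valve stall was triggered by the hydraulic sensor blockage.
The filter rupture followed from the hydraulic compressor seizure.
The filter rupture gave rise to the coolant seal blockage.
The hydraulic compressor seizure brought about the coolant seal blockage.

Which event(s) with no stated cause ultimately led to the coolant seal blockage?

Tracing upstream from the coolant seal blockage: the coolant seal blockage ← the hydraulic compressor seizure ← the relay misalignment.
A separate upstream branch: the coolant seal blockage ← the filter rupture ← the main valve stall ← the hydraulic sensor blockage.
Each of those chain origins has no stated cause.

the hydraulic sensor blockage, the relay misalignment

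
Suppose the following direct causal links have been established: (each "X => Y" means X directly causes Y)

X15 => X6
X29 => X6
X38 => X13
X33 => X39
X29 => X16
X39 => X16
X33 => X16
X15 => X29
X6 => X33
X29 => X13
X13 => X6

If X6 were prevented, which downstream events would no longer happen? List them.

X33, X39

Downstream of X6: X33, X39, X16.
Of those, still caused via another path: X16.
The remainder have no surviving cause.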